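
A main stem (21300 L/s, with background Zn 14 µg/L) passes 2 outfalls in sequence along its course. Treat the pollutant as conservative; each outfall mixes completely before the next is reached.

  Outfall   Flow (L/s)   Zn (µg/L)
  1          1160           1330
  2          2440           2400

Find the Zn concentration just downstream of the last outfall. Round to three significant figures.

After outfall 1: Q = 21300 + 1160 = 22460 L/s; C = (21300·14.00 + 1160·1330)/22460 = 81.97 µg/L.
After outfall 2: Q = 22460 + 2440 = 24900 L/s; C = (22460·81.97 + 2440·2400)/24900 = 309.1 µg/L.

309 µg/L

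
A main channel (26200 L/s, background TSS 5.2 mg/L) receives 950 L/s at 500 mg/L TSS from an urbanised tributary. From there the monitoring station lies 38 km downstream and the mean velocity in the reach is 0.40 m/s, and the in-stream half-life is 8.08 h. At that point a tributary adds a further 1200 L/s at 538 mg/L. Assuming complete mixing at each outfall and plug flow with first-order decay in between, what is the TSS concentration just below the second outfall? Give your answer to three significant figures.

25.0 mg/L

Flow-weighted average: C = (26200·5.200 + 950.0·500.0) / 27150 = 611200/27150 = 22.51 mg/L; combined flow 27150 L/s.
Travel time t = 38·1000 / 0.40 = 95000 s = 26.39 h.
Half-life 8.08 h → k = ln 2 / 8.08 = 0.08579 h⁻¹ = 2.059 d⁻¹.
Applying C = C₀e^(−kt): 22.51 × 0.1040 = 2.340 mg/L.
At the second outfall, C = (27150·2.340 + 1200·538.0) / (27150 + 1200) = 25.01 mg/L.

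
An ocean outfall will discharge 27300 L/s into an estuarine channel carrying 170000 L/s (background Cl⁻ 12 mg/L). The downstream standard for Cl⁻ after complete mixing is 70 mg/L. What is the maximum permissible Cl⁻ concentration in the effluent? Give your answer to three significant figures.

431 mg/L

At the limit, (Qr·Cr + Qe·Cₑ)/(Qr + Qe) = 70:
Cₑ = (197300·70 − 170000·12.00) / 27300 = 431.2 mg/L.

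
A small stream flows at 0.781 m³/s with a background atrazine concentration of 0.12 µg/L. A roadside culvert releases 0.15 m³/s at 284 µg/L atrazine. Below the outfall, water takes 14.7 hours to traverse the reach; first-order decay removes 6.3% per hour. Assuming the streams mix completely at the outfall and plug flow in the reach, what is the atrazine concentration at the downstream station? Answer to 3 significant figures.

After mixing, C = (0.7810·0.1200 + 0.1500·284.0) / 0.9310 = 42.69/0.9310 = 45.86 µg/L.
6.3%/h lost → k = −ln(1 − 0.063) = 0.06507 h⁻¹.
After decay, C = 45.86 × e^(−kt) = 45.86 × 0.3842 = 17.62 µg/L.

17.6 µg/L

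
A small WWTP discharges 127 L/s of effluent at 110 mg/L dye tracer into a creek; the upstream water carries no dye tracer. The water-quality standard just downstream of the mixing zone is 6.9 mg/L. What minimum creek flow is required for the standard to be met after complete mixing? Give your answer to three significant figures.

1900 L/s

Set C_mix = 6.9: (Q·0 + 127.0·110.0) / (Q + 127.0) = 6.9
→ Q = 127.0·(110.0 − 6.9)/(6.9 − 0) = 1898 L/s.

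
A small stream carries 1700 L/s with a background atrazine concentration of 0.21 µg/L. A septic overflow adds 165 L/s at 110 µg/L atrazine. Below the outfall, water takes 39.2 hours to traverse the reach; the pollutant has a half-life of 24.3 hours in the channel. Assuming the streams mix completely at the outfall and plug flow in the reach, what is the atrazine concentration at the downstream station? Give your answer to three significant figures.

3.24 µg/L

Mass balance: C = (1700·0.2100 + 165.0·110.0) / 1865 = 18510/1865 = 9.923 µg/L.
Half-life 24.3 h → k = ln 2 / 24.3 = 0.02852 h⁻¹ = 0.6846 d⁻¹.
First-order decay: C = 9.923·exp(−k·t) = 9.923·0.3269 = 3.244 µg/L.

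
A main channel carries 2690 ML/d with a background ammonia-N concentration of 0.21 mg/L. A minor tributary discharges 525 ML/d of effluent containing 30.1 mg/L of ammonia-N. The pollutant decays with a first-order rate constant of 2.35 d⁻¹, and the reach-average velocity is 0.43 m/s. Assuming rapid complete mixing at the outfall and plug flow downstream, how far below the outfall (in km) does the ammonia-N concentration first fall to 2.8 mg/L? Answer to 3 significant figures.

Mass balance: C = (2690·0.2100 + 525.0·30.10) / 3215 = 16370/3215 = 5.091 mg/L.
Set 5.091·exp(−k·t) = 2.8 → t = ln(5.091/2.8)/k = 21980 s = 6.106 h.
Distance = v·t = 0.43·21980 = 9452 m = 9.452 km.

9.45 km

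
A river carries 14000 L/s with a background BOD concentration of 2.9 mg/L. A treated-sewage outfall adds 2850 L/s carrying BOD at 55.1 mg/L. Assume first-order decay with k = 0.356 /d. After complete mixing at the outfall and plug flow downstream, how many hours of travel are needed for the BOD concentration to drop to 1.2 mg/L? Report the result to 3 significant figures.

154 h

Mixed concentration C = ΣQC/ΣQ = (14000·2.900 + 2850·55.10) / 16850 = 197600/16850 = 11.73 mg/L.
11.73·exp(−k·t) = 1.2 → t = ln(11.73/1.2)/k = 553300 s = 153.7 h.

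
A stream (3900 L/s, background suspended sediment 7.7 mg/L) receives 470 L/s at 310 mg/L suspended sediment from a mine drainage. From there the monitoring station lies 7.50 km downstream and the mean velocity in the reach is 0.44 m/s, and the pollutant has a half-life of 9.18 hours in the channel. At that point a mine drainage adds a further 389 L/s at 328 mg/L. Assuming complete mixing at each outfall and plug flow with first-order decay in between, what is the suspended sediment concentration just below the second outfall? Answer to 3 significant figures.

Flow-weighted average: C = (3900·7.700 + 470.0·310.0) / 4370 = 175700/4370 = 40.21 mg/L; combined flow 4370 L/s.
Travel time t = 7.50·1000 / 0.44 = 17050 s = 4.735 h.
Half-life 9.18 h → k = ln 2 / 9.18 = 0.07551 h⁻¹ = 1.812 d⁻¹.
First-order decay: C = 40.21·exp(−k·t) = 40.21·0.6994 = 28.13 mg/L.
Second outfall: C = (4370·28.13 + 389.0·328.0)/4759 = 52.64 mg/L.

52.6 mg/L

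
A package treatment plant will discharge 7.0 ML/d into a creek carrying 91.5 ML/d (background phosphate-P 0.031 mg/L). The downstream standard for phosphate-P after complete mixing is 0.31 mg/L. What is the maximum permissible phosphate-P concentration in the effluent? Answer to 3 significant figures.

3.96 mg/L

At the limit, (Qr·Cr + Qe·Cₑ)/(Qr + Qe) = 0.31:
Cₑ = (98.50·0.31 − 91.50·0.03100) / 7.000 = 3.957 mg/L.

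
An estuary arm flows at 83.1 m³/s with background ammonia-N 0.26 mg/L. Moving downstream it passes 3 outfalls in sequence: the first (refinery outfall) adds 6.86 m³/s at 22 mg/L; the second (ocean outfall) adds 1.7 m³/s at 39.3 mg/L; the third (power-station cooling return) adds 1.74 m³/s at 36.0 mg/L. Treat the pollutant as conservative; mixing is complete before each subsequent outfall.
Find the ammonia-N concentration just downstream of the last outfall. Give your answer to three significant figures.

Outfall 1: combined Q = 89.96 m³/s; C = (83.10·0.2600 + 6.860·22.00)/89.96 = 1.918 mg/L.
Outfall 2: combined Q = 91.66 m³/s; C = (89.96·1.918 + 1.700·39.30)/91.66 = 2.611 mg/L.
Outfall 3: combined Q = 93.40 m³/s; C = (91.66·2.611 + 1.740·36.00)/93.40 = 3.233 mg/L.

3.23 mg/L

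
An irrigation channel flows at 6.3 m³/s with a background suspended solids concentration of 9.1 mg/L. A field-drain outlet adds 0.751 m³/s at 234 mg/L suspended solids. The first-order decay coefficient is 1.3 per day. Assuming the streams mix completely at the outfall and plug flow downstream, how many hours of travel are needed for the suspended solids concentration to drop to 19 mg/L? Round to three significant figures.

Mass balance: C = (6.300·9.100 + 0.7510·234.0) / 7.051 = 233.1/7.051 = 33.05 mg/L.
33.05·exp(−k·t) = 19 → t = ln(33.05/19)/k = 36800 s = 10.22 h.

10.2 h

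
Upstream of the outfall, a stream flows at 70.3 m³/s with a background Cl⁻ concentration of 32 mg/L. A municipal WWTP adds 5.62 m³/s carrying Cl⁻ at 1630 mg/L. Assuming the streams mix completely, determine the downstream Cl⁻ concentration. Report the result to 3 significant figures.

150 mg/L

Flow-weighted average: C = (70.30·32.00 + 5.620·1630) / 75.92 = 11410/75.92 = 150.3 mg/L.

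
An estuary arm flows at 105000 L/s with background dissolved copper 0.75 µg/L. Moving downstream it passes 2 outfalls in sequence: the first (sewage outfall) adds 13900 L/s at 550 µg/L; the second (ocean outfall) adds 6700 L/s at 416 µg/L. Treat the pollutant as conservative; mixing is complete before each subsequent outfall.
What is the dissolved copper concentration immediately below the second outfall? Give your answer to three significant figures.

83.7 µg/L

Outfall 1: combined Q = 118900 L/s; C = (105000·0.7500 + 13900·550.0)/118900 = 64.96 µg/L.
Outfall 2: combined Q = 125600 L/s; C = (118900·64.96 + 6700·416.0)/125600 = 83.69 µg/L.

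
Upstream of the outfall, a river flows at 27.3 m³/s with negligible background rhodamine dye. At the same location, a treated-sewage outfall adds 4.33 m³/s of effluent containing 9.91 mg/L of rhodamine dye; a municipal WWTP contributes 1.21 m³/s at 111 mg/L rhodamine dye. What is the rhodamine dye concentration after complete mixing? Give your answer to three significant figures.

Mass balance: C = (27.30·0 + 4.330·9.910 + 1.210·111.0) / 32.84 = 177.2/32.84 = 5.396 mg/L.

5.40 mg/L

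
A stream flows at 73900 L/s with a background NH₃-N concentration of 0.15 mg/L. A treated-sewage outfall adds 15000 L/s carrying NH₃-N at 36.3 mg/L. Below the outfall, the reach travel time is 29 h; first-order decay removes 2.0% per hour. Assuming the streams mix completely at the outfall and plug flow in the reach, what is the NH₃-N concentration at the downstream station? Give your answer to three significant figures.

After mixing, C = (73900·0.1500 + 15000·36.30) / 88900 = 555600/88900 = 6.250 mg/L.
2.0%/h lost → k = −ln(1 − 0.02) = 0.02020 h⁻¹.
Decay over the reach: 6.250·exp(−kt) = 6.250·0.5566 = 3.479 mg/L.

3.48 mg/L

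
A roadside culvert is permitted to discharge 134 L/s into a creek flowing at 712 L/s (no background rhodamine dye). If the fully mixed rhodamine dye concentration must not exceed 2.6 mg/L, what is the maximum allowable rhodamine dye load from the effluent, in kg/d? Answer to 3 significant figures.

190 kg/d

Mass balance at the limit: 712.0·0 + 134.0·Cₑ = 846.0·2.6 → Cₑ = 16.41 mg/L.
134.0 L/s = 0.1340 m³/s. Load = 0.1340 m³/s × 16.41 g/m³ × 86 400 s/d = 190.0 kg/d.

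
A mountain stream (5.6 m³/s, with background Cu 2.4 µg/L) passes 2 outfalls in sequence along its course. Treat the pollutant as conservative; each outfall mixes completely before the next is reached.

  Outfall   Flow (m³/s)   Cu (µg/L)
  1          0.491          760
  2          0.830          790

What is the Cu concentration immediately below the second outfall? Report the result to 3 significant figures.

Below outfall 1: Q → 6.091 m³/s, C = (5.600·2.400 + 0.4910·760.0)/6.091 = 63.47 µg/L.
Below outfall 2: Q → 6.921 m³/s, C = (6.091·63.47 + 0.8300·790.0)/6.921 = 150.6 µg/L.

151 µg/L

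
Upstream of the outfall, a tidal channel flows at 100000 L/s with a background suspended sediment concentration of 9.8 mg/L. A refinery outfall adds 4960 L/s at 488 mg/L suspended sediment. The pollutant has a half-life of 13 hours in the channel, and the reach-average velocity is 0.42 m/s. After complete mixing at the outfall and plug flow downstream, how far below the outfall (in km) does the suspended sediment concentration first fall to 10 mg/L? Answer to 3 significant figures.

Conservation of mass: C = (100000·9.800 + 4960·488.0) / 105000 = 3400000/105000 = 32.40 mg/L.
Half-life 13 h → k = ln 2 / 13 = 0.05332 h⁻¹ = 1.280 d⁻¹.
Set 32.40·exp(−k·t) = 10 → t = ln(32.40/10)/k = 79370 s = 22.05 h.
Distance = v·t = 0.42·79370 = 33330 m = 33.33 km.

33.3 km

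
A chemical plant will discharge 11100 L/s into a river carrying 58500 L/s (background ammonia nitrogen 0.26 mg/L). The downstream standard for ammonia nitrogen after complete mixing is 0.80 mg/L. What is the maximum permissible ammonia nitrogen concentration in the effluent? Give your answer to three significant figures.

At the limit, (Qr·Cr + Qe·Cₑ)/(Qr + Qe) = 0.80:
Cₑ = (69600·0.80 − 58500·0.2600) / 11100 = 3.646 mg/L.

3.65 mg/L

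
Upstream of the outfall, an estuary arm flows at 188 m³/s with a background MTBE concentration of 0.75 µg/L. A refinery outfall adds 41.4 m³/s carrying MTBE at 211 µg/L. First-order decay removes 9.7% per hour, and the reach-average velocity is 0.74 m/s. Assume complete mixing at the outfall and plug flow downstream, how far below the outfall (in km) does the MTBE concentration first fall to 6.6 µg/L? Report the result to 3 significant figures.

After mixing, C = (188.0·0.7500 + 41.40·211.0) / 229.4 = 8876/229.4 = 38.69 µg/L.
9.7%/h lost → k = −ln(1 − 0.097) = 0.1020 h⁻¹.
Set 38.69·exp(−k·t) = 6.6 → t = ln(38.69/6.6)/k = 62400 s = 17.33 h.
Distance = v·t = 0.74·62400 = 46180 m = 46.18 km.

46.2 km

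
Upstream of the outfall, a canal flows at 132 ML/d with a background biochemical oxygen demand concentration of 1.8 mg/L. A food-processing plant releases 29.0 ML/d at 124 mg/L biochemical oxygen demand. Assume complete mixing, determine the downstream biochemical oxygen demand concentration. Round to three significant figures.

Mass balance: C = (132.0·1.800 + 29.00·124.0) / 161.0 = 3834/161.0 = 23.81 mg/L.

23.8 mg/L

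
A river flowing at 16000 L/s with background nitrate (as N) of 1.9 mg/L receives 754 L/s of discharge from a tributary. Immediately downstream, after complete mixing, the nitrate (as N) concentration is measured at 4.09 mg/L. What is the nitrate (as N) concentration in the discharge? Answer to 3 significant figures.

50.6 mg/L

Mass balance: 16000·1.900 + 754.0·Cₑ = 16750·4.090
→ Cₑ = (16750·4.090 − 16000·1.900) / 754.0 = 50.56 mg/L.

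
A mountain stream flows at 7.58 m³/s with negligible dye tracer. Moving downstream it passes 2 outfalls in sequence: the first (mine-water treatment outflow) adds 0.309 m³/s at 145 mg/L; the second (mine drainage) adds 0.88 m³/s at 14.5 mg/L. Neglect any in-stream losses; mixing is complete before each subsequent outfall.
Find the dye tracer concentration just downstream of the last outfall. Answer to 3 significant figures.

6.56 mg/L

Outfall 1: combined Q = 7.889 m³/s; C = (7.580·0 + 0.3090·145.0)/7.889 = 5.679 mg/L.
Outfall 2: combined Q = 8.769 m³/s; C = (7.889·5.679 + 0.8800·14.50)/8.769 = 6.565 mg/L.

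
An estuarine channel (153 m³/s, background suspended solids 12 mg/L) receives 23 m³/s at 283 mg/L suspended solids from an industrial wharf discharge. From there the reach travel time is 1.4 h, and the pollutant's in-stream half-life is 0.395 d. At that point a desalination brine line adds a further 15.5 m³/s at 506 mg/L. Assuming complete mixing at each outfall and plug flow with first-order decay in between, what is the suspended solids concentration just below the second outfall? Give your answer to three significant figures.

80.3 mg/L

Mass balance: C = (153.0·12.00 + 23.00·283.0) / 176.0 = 8345/176.0 = 47.41 mg/L; combined flow 176.0 m³/s.
Half-life 0.395 d → k = ln 2 / 0.395 = 1.755 d⁻¹.
Applying C = C₀e^(−kt): 47.41 × 0.9027 = 42.80 mg/L.
At the second outfall, C = (176.0·42.80 + 15.50·506.0) / (176.0 + 15.50) = 80.29 mg/L.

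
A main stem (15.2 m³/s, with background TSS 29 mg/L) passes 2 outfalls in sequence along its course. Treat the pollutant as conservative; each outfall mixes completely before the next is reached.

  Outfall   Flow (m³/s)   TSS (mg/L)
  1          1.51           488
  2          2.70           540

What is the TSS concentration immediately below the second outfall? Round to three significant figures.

136 mg/L

Below outfall 1: Q → 16.71 m³/s, C = (15.20·29.00 + 1.510·488.0)/16.71 = 70.48 mg/L.
Below outfall 2: Q → 19.41 m³/s, C = (16.71·70.48 + 2.700·540.0)/19.41 = 135.8 mg/L.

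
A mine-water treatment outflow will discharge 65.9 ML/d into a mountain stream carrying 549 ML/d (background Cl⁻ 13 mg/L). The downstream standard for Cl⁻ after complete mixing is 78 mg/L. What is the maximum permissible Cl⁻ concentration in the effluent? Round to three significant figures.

620 mg/L

At the limit, (Qr·Cr + Qe·Cₑ)/(Qr + Qe) = 78:
Cₑ = (614.9·78 − 549.0·13.00) / 65.90 = 619.5 mg/L.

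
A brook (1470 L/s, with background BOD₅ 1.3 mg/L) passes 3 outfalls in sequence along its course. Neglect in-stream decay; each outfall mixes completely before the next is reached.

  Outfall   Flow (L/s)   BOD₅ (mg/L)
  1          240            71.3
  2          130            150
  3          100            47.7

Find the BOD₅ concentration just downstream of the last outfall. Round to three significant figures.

Outfall 1: combined Q = 1710 L/s; C = (1470·1.300 + 240.0·71.30)/1710 = 11.12 mg/L.
Outfall 2: combined Q = 1840 L/s; C = (1710·11.12 + 130.0·150.0)/1840 = 20.94 mg/L.
Outfall 3: combined Q = 1940 L/s; C = (1840·20.94 + 100.0·47.70)/1940 = 22.32 mg/L.

22.3 mg/L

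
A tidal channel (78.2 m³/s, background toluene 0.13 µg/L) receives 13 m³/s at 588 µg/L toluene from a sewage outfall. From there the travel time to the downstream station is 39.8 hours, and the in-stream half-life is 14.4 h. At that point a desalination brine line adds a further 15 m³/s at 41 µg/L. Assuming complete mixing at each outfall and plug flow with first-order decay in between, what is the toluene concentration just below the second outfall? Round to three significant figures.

Flow-weighted average: C = (78.20·0.1300 + 13.00·588.0) / 91.20 = 7654/91.20 = 83.93 µg/L; combined flow 91.20 m³/s.
Half-life 14.4 h → k = ln 2 / 14.4 = 0.04814 h⁻¹ = 1.155 d⁻¹.
After decay, C = 83.93 × e^(−kt) = 83.93 × 0.1472 = 12.36 µg/L.
At the second outfall, C = (91.20·12.36 + 15.00·41.00) / (91.20 + 15.00) = 16.40 µg/L.

16.4 µg/L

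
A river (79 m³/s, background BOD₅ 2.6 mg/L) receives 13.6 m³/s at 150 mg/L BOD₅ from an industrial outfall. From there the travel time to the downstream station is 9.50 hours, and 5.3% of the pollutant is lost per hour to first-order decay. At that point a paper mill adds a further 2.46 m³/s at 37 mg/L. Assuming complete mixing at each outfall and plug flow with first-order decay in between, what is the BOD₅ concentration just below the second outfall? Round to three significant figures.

After mixing, C = (79.00·2.600 + 13.60·150.0) / 92.60 = 2245/92.60 = 24.25 mg/L; combined flow 92.60 m³/s.
5.3%/h lost → k = −ln(1 − 0.053) = 0.05446 h⁻¹.
Decay over the reach: 24.25·exp(−kt) = 24.25·0.5961 = 14.45 mg/L.
Second outfall: C = (92.60·14.45 + 2.460·37.00)/95.06 = 15.04 mg/L.

15.0 mg/L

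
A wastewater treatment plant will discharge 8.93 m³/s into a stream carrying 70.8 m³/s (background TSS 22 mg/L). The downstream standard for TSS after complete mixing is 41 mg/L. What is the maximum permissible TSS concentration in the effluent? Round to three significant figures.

At the limit, (Qr·Cr + Qe·Cₑ)/(Qr + Qe) = 41:
Cₑ = (79.73·41 − 70.80·22.00) / 8.930 = 191.6 mg/L.

192 mg/L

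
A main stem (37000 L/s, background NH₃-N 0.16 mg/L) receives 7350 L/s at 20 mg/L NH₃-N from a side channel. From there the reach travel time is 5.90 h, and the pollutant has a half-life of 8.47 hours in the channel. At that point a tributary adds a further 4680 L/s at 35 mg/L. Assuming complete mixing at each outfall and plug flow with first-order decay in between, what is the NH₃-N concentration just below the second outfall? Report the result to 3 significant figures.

5.27 mg/L

After mixing, C = (37000·0.1600 + 7350·20.00) / 44350 = 152900/44350 = 3.448 mg/L; combined flow 44350 L/s.
Half-life 8.47 h → k = ln 2 / 8.47 = 0.08184 h⁻¹ = 1.964 d⁻¹.
After decay, C = 3.448 × e^(−kt) = 3.448 × 0.6170 = 2.128 mg/L.
Second outfall: C = (44350·2.128 + 4680·35.00)/49030 = 5.265 mg/L.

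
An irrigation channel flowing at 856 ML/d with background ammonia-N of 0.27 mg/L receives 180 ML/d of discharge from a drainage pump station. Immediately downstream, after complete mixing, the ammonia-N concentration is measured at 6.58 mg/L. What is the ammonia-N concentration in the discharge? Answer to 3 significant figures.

Mass balance: 856.0·0.2700 + 180.0·Cₑ = 1036·6.580
→ Cₑ = (1036·6.580 − 856.0·0.2700) / 180.0 = 36.59 mg/L.

36.6 mg/L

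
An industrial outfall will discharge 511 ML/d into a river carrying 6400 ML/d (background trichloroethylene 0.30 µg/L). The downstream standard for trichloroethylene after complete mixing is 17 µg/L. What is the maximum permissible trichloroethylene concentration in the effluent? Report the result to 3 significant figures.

226 µg/L

At the limit, (Qr·Cr + Qe·Cₑ)/(Qr + Qe) = 17:
Cₑ = (6911·17 − 6400·0.3000) / 511.0 = 226.2 µg/L.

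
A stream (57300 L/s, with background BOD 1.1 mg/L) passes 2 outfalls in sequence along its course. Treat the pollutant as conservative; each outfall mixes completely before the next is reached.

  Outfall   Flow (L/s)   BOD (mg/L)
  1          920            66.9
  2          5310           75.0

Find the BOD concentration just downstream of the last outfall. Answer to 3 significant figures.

Outfall 1: combined Q = 58220 L/s; C = (57300·1.100 + 920.0·66.90)/58220 = 2.140 mg/L.
Outfall 2: combined Q = 63530 L/s; C = (58220·2.140 + 5310·75.00)/63530 = 8.230 mg/L.

8.23 mg/L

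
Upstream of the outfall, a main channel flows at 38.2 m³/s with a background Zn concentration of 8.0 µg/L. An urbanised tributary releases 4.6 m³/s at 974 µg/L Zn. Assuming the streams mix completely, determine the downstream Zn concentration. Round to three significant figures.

Conservation of mass: C = (38.20·8.000 + 4.600·974.0) / 42.80 = 4786/42.80 = 111.8 µg/L.

112 µg/L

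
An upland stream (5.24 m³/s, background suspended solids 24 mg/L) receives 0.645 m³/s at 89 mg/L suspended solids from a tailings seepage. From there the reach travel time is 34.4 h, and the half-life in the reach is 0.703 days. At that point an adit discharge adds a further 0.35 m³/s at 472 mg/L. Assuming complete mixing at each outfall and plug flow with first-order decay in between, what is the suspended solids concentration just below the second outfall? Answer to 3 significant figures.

33.6 mg/L

After mixing, C = (5.240·24.00 + 0.6450·89.00) / 5.885 = 183.2/5.885 = 31.12 mg/L; combined flow 5.885 m³/s.
Half-life 0.703 d → k = ln 2 / 0.703 = 0.9860 d⁻¹.
First-order decay: C = 31.12·exp(−k·t) = 31.12·0.2434 = 7.574 mg/L.
At the second outfall, C = (5.885·7.574 + 0.3500·472.0) / (5.885 + 0.3500) = 33.64 mg/L.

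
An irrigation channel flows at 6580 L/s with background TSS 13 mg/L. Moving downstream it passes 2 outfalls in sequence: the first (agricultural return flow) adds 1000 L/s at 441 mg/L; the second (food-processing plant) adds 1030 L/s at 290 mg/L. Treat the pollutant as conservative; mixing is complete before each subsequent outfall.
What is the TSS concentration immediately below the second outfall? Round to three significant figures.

95.8 mg/L

Below outfall 1: Q → 7580 L/s, C = (6580·13.00 + 1000·441.0)/7580 = 69.46 mg/L.
Below outfall 2: Q → 8610 L/s, C = (7580·69.46 + 1030·290.0)/8610 = 95.85 mg/L.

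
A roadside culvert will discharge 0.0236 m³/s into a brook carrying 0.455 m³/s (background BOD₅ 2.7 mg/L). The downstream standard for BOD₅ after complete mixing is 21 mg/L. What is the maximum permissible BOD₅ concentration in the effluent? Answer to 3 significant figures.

At the limit, (Qr·Cr + Qe·Cₑ)/(Qr + Qe) = 21:
Cₑ = (0.4786·21 − 0.4550·2.700) / 0.02360 = 373.8 mg/L.

374 mg/L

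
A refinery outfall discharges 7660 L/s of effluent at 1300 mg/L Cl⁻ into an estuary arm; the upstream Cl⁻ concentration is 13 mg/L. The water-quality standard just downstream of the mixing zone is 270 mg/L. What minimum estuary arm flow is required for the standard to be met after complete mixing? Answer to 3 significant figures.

30700 L/s

Set C_mix = 270: (Q·13.00 + 7660·1300) / (Q + 7660) = 270
→ Q = 7660·(1300 − 270)/(270 − 13.00) = 30700 L/s.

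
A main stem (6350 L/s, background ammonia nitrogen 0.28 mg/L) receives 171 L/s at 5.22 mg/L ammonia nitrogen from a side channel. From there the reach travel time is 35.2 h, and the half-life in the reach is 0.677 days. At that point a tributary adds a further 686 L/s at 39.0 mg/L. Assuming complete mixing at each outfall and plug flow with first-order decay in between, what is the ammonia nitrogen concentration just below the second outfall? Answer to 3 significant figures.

3.79 mg/L

Mixed concentration C = ΣQC/ΣQ = (6350·0.2800 + 171.0·5.220) / 6521 = 2671/6521 = 0.4095 mg/L; combined flow 6521 L/s.
Half-life 0.677 d → k = ln 2 / 0.677 = 1.024 d⁻¹.
First-order decay: C = 0.4095·exp(−k·t) = 0.4095·0.2228 = 0.09123 mg/L.
Second outfall: C = (6521·0.09123 + 686.0·39.00)/7207 = 3.795 mg/L.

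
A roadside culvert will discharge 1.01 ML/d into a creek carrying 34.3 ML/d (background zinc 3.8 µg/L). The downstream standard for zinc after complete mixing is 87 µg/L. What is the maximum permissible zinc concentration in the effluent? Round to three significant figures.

At the limit, (Qr·Cr + Qe·Cₑ)/(Qr + Qe) = 87:
Cₑ = (35.31·87 − 34.30·3.800) / 1.010 = 2913 µg/L.

2910 µg/L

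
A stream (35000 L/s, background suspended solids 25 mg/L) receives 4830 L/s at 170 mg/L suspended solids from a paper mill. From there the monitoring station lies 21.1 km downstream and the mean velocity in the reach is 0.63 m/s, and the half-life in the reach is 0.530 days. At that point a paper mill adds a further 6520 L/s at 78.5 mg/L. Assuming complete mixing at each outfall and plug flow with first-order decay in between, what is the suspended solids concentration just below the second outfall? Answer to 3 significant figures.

Mass balance: C = (35000·25.00 + 4830·170.0) / 39830 = 1696000/39830 = 42.58 mg/L; combined flow 39830 L/s.
Travel time t = 21.1·1000 / 0.63 = 33490 s = 9.303 h.
Half-life 0.530 d → k = ln 2 / 0.530 = 1.308 d⁻¹.
Applying C = C₀e^(−kt): 42.58 × 0.6023 = 25.65 mg/L.
Second outfall: C = (39830·25.65 + 6520·78.50)/46350 = 33.08 mg/L.

33.1 mg/L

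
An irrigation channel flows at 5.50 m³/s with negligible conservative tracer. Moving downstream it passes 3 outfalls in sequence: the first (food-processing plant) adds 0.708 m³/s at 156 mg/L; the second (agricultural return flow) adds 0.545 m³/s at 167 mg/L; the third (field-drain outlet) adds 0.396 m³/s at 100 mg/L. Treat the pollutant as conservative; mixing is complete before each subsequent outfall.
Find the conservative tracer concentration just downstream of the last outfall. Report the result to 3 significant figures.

Outfall 1: combined Q = 6.208 m³/s; C = (5.500·0 + 0.7080·156.0)/6.208 = 17.79 mg/L.
Outfall 2: combined Q = 6.753 m³/s; C = (6.208·17.79 + 0.5450·167.0)/6.753 = 29.83 mg/L.
Outfall 3: combined Q = 7.149 m³/s; C = (6.753·29.83 + 0.3960·100.0)/7.149 = 33.72 mg/L.

33.7 mg/L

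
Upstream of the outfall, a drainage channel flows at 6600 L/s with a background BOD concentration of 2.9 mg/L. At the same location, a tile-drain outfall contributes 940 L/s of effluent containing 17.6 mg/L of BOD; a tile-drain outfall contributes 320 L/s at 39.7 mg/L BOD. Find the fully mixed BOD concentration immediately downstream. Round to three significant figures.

6.16 mg/L

Mixed concentration C = ΣQC/ΣQ = (6600·2.900 + 940.0·17.60 + 320.0·39.70) / 7860 = 48390/7860 = 6.156 mg/L.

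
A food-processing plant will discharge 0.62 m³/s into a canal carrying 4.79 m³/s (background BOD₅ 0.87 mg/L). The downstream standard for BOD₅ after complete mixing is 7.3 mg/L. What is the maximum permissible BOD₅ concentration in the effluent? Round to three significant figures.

57.0 mg/L

At the limit, (Qr·Cr + Qe·Cₑ)/(Qr + Qe) = 7.3:
Cₑ = (5.410·7.3 − 4.790·0.8700) / 0.6200 = 56.98 mg/L.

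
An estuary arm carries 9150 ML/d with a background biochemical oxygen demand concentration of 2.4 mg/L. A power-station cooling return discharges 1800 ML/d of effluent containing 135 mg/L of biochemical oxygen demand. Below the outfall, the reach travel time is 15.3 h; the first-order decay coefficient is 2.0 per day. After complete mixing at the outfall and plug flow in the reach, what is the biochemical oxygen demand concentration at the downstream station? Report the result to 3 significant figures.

Conservation of mass: C = (9150·2.400 + 1800·135.0) / 10950 = 265000/10950 = 24.20 mg/L.
Applying C = C₀e^(−kt): 24.20 × 0.2794 = 6.761 mg/L.

6.76 mg/L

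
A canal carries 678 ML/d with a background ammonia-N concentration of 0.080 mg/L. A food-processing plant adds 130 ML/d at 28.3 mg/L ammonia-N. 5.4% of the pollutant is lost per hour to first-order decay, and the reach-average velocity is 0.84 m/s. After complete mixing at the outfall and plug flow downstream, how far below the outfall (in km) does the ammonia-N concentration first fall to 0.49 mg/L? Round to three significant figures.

122 km

Mass balance: C = (678.0·0.08000 + 130.0·28.30) / 808.0 = 3733/808.0 = 4.620 mg/L.
5.4%/h lost → k = −ln(1 − 0.054) = 0.05551 h⁻¹.
Set 4.620·exp(−k·t) = 0.49 → t = ln(4.620/0.49)/k = 145500 s = 40.42 h.
Distance = v·t = 0.84·145500 = 122200 m = 122.2 km.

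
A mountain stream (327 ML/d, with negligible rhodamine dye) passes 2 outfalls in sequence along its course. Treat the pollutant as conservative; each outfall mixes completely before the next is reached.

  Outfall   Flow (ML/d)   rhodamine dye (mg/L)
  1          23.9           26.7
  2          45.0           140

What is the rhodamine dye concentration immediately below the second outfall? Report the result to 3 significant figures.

After outfall 1: Q = 327.0 + 23.90 = 350.9 ML/d; C = (327.0·0 + 23.90·26.70)/350.9 = 1.819 mg/L.
After outfall 2: Q = 350.9 + 45.00 = 395.9 ML/d; C = (350.9·1.819 + 45.00·140.0)/395.9 = 17.52 mg/L.

17.5 mg/L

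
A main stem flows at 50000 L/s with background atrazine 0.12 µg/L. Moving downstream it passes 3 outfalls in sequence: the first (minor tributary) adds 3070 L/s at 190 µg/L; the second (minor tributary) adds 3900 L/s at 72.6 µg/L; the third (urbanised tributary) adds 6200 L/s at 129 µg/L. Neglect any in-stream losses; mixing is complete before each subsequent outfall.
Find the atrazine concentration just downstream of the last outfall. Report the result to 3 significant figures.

26.5 µg/L

Below outfall 1: Q → 53070 L/s, C = (50000·0.1200 + 3070·190.0)/53070 = 11.10 µg/L.
Below outfall 2: Q → 56970 L/s, C = (53070·11.10 + 3900·72.60)/56970 = 15.31 µg/L.
Below outfall 3: Q → 63170 L/s, C = (56970·15.31 + 6200·129.0)/63170 = 26.47 µg/L.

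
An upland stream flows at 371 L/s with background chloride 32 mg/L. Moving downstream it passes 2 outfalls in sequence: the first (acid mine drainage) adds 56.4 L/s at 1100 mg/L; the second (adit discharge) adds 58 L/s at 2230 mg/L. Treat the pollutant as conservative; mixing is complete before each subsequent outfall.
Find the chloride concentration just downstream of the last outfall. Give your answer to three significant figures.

419 mg/L

After outfall 1: Q = 371.0 + 56.40 = 427.4 L/s; C = (371.0·32.00 + 56.40·1100)/427.4 = 172.9 mg/L.
After outfall 2: Q = 427.4 + 58.00 = 485.4 L/s; C = (427.4·172.9 + 58.00·2230)/485.4 = 418.7 mg/L.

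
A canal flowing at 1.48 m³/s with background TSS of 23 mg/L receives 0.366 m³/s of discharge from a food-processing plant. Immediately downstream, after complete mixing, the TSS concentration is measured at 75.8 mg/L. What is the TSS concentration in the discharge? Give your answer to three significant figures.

289 mg/L

Mass balance: 1.480·23.00 + 0.3660·Cₑ = 1.846·75.80
→ Cₑ = (1.846·75.80 − 1.480·23.00) / 0.3660 = 289.3 mg/L.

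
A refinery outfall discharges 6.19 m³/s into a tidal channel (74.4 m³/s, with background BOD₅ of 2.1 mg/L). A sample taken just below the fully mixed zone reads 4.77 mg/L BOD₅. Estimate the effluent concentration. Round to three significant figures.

36.9 mg/L

Mass balance: 74.40·2.100 + 6.190·Cₑ = 80.59·4.770
→ Cₑ = (80.59·4.770 − 74.40·2.100) / 6.190 = 36.86 mg/L.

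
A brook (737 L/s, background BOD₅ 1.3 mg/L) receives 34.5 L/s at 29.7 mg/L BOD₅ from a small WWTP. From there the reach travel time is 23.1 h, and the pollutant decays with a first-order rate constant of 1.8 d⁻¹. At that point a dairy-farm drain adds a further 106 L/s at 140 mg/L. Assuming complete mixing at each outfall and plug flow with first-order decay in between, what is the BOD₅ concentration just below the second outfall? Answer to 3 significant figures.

17.3 mg/L

Flow-weighted average: C = (737.0·1.300 + 34.50·29.70) / 771.5 = 1983/771.5 = 2.570 mg/L; combined flow 771.5 L/s.
After decay, C = 2.570 × e^(−kt) = 2.570 × 0.1768 = 0.4545 mg/L.
Second outfall: C = (771.5·0.4545 + 106.0·140.0)/877.5 = 17.31 mg/L.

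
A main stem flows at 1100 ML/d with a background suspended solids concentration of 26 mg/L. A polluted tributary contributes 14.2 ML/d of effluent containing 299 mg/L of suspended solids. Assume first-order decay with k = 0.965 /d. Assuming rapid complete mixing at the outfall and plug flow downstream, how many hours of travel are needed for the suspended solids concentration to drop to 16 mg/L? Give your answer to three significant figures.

After mixing, C = (1100·26.00 + 14.20·299.0) / 1114 = 32850/1114 = 29.48 mg/L.
29.48·exp(−k·t) = 16 → t = ln(29.48/16)/k = 54710 s = 15.20 h.

15.2 h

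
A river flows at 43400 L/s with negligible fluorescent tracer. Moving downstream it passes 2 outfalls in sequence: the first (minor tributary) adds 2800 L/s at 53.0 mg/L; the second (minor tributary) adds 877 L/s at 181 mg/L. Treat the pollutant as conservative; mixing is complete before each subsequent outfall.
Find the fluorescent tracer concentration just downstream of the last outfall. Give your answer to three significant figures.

After outfall 1: Q = 43400 + 2800 = 46200 L/s; C = (43400·0 + 2800·53.00)/46200 = 3.212 mg/L.
After outfall 2: Q = 46200 + 877.0 = 47080 L/s; C = (46200·3.212 + 877.0·181.0)/47080 = 6.524 mg/L.

6.52 mg/L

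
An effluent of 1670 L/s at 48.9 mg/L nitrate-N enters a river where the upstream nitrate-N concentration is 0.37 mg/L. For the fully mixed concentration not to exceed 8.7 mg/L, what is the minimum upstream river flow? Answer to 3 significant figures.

Set C_mix = 8.7: (Q·0.3700 + 1670·48.90) / (Q + 1670) = 8.7
→ Q = 1670·(48.90 − 8.7)/(8.7 − 0.3700) = 8059 L/s.

8060 L/s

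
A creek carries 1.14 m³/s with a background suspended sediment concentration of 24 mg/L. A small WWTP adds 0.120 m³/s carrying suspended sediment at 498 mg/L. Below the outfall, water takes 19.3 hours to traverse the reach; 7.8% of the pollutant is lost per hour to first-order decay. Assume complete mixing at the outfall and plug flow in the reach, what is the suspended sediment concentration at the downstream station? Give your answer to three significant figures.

Flow-weighted average: C = (1.140·24.00 + 0.1200·498.0) / 1.260 = 87.12/1.260 = 69.14 mg/L.
7.8%/h lost → k = −ln(1 − 0.078) = 0.08121 h⁻¹.
After decay, C = 69.14 × e^(−kt) = 69.14 × 0.2086 = 14.42 mg/L.

14.4 mg/L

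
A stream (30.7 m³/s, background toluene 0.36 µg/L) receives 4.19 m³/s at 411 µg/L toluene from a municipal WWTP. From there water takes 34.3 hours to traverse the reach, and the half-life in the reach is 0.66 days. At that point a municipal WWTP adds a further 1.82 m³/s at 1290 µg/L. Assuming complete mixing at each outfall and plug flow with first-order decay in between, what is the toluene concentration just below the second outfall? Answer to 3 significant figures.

74.5 µg/L

Mixed concentration C = ΣQC/ΣQ = (30.70·0.3600 + 4.190·411.0) / 34.89 = 1733/34.89 = 49.67 µg/L; combined flow 34.89 m³/s.
Half-life 0.66 d → k = ln 2 / 0.66 = 1.050 d⁻¹.
First-order decay: C = 49.67·exp(−k·t) = 49.67·0.2229 = 11.07 µg/L.
Second outfall: C = (34.89·11.07 + 1.820·1290)/36.71 = 74.48 µg/L.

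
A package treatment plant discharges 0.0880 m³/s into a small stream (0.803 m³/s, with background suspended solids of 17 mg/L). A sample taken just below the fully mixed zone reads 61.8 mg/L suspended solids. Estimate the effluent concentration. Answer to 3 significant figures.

Mass balance: 0.8030·17.00 + 0.08800·Cₑ = 0.8910·61.80
→ Cₑ = (0.8910·61.80 − 0.8030·17.00) / 0.08800 = 470.6 mg/L.

471 mg/L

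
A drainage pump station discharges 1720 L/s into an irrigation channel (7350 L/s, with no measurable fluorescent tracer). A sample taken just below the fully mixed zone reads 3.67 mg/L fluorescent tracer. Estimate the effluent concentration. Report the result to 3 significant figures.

19.4 mg/L

Mass balance: 7350·0 + 1720·Cₑ = 9070·3.670
→ Cₑ = (9070·3.670 − 7350·0) / 1720 = 19.35 mg/L.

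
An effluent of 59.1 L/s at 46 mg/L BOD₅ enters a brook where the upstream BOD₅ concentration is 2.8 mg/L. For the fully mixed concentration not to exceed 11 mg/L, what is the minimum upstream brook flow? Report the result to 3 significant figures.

252 L/s

Set C_mix = 11: (Q·2.800 + 59.10·46.00) / (Q + 59.10) = 11
→ Q = 59.10·(46.00 − 11)/(11 − 2.800) = 252.3 L/s.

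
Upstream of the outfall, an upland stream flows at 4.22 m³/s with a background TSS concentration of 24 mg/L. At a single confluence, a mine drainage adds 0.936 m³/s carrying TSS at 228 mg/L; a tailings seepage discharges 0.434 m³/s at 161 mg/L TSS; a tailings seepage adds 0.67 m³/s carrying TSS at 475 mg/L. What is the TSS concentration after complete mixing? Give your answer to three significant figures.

112 mg/L

Conservation of mass: C = (4.220·24.00 + 0.9360·228.0 + 0.4340·161.0 + 0.6700·475.0) / 6.260 = 702.8/6.260 = 112.3 mg/L.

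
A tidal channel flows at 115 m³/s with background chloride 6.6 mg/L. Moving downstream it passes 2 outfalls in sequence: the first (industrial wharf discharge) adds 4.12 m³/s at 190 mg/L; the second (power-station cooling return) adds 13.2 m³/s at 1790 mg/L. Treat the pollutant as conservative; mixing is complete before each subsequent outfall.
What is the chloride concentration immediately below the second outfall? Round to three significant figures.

Below outfall 1: Q → 119.1 m³/s, C = (115.0·6.600 + 4.120·190.0)/119.1 = 12.94 mg/L.
Below outfall 2: Q → 132.3 m³/s, C = (119.1·12.94 + 13.20·1790)/132.3 = 190.2 mg/L.

190 mg/L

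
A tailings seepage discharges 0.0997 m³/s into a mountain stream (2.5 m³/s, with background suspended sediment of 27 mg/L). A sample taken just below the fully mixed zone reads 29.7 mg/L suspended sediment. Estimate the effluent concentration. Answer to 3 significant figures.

Mass balance: 2.500·27.00 + 0.09970·Cₑ = 2.600·29.70
→ Cₑ = (2.600·29.70 − 2.500·27.00) / 0.09970 = 97.40 mg/L.

97.4 mg/L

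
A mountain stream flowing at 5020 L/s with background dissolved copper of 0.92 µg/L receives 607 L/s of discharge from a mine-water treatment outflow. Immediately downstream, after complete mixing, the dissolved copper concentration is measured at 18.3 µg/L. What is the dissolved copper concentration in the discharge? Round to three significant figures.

Mass balance: 5020·0.9200 + 607.0·Cₑ = 5627·18.30
→ Cₑ = (5627·18.30 − 5020·0.9200) / 607.0 = 162.0 µg/L.

162 µg/L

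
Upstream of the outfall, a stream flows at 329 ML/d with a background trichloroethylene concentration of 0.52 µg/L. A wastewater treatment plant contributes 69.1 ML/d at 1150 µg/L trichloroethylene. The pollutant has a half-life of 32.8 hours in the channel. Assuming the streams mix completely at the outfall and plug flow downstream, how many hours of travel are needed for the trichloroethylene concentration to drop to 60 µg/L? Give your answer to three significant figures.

Flow-weighted average: C = (329.0·0.5200 + 69.10·1150) / 398.1 = 79640/398.1 = 200.0 µg/L.
Half-life 32.8 h → k = ln 2 / 32.8 = 0.02113 h⁻¹ = 0.5072 d⁻¹.
200.0·exp(−k·t) = 60 → t = ln(200.0/60)/k = 205100 s = 56.98 h.

57.0 h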